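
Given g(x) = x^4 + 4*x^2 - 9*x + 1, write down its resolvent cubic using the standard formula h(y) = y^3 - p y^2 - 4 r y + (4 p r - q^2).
h(y) = y^3 - 4*y^2 - 4*y - 65

Identify coefficients: p = 4, q = -9, r = 1.
Plug into h(y) = y^3 - p y^2 - 4 r y + (4 p r - q^2):
  h(y) = y^3 - (4) y^2 - 4*(1) y + (4*(4)*(1) - (-9)^2)
       = y^3 + (-4) y^2 + (-4) y + (-65).
Simplifying: h(y) = y^3 - 4*y^2 - 4*y - 65.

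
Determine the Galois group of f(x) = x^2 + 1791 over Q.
Gal(K/Q) = Z/2Z (cyclic of order 2)

x^2 + 1791 is irreducible over Q since -1791 is not a rational square. The splitting field Q(sqrt(-1791)) has degree 2 over Q, and its unique nontrivial automorphism is sqrt(-1791) ↦ -sqrt(-1791). Hence Gal(Q(sqrt(-1791))/Q) = Z/2Z.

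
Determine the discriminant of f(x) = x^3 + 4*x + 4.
Δ = -688

For x^3 + a x^2 + b x + c the discriminant is Δ = 18 a b c - 4 a^3 c + a^2 b^2 - 4 b^3 - 27 c^2.
Plug a = 0, b = 4, c = 4:
  18*(0)*(4)*(4) - 4*(0)^3*(4) + (0)^2*(4)^2 - 4*(4)^3 - 27*(4)^2
  = 0 + (0) + 0 + (-256) + (-432)
  = -688.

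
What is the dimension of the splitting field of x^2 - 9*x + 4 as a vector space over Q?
[K:Q] = 2

The discriminant of x^2 + (-9)*x + (4) is b^2 - 4c = 81 - (16) = 65. Since 65 is not a perfect square in Q, the polynomial is irreducible over Q. Its two roots generate a degree-2 extension, so [K:Q] = 2.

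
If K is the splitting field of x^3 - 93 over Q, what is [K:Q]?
[K:Q] = 6

x^3 - 93 has one real root r = 93^(1/3) and two complex roots r*zeta_3, r*zeta_3^2 where zeta_3 = e^(2*pi*i/3). The splitting field is Q(r, zeta_3). [Q(r):Q] = 3 and [Q(zeta_3):Q] = 2 with gcd = 1, so [Q(r, zeta_3):Q] = 3 * 2 = 6.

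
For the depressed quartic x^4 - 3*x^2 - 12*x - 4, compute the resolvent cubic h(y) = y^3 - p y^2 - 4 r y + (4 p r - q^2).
h(y) = y^3 + 3*y^2 + 16*y - 96

Identify coefficients: p = -3, q = -12, r = -4.
Plug into h(y) = y^3 - p y^2 - 4 r y + (4 p r - q^2):
  h(y) = y^3 - (-3) y^2 - 4*(-4) y + (4*(-3)*(-4) - (-12)^2)
       = y^3 + (3) y^2 + (16) y + (-96).
Simplifying: h(y) = y^3 + 3*y^2 + 16*y - 96.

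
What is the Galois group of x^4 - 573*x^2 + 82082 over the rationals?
Gal(K/Q) = V_4 (Klein four-group, Z/2Z × Z/2Z)

f factors as (x^2 - 287)(x^2 - 286), so the splitting field is K = Q(sqrt(287), sqrt(286)). The elements 287, 286, 82082 are all non-squares in Q, so sqrt(287) and sqrt(286) generate independent quadratic extensions. Thus [K:Q] = 4 and Gal(K/Q) is generated by the two order-2 automorphisms sqrt(287) ↦ -sqrt(287) and sqrt(286) ↦ -sqrt(286), giving V_4.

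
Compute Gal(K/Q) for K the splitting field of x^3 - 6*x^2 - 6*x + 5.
Gal(K/Q) = S_3 (symmetric group of order 6)

Compute the discriminant of x^3 + (-6)*x^2 + (-6)*x + (5): Δ = 9045. Since Δ is not a rational square, the Galois group is not contained in A_3; it must be the full S_3 (irreducibility of the cubic rules out anything smaller).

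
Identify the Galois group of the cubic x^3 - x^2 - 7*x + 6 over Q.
Gal(K/Q) = S_3 (symmetric group of order 6)

Compute the discriminant of x^3 + (-1)*x^2 + (-7)*x + (6): Δ = 1229. Since Δ is not a rational square, the Galois group is not contained in A_3; it must be the full S_3 (irreducibility of the cubic rules out anything smaller).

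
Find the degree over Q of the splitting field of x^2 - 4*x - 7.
[K:Q] = 2

The discriminant of x^2 + (-4)*x + (-7) is b^2 - 4c = 16 - (-28) = 44. Since 44 is not a perfect square in Q, the polynomial is irreducible over Q. Its two roots generate a degree-2 extension, so [K:Q] = 2.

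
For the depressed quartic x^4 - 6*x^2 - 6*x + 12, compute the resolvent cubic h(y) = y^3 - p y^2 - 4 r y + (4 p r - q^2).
h(y) = y^3 + 6*y^2 - 48*y - 324

Identify coefficients: p = -6, q = -6, r = 12.
Plug into h(y) = y^3 - p y^2 - 4 r y + (4 p r - q^2):
  h(y) = y^3 - (-6) y^2 - 4*(12) y + (4*(-6)*(12) - (-6)^2)
       = y^3 + (6) y^2 + (-48) y + (-324).
Simplifying: h(y) = y^3 + 6*y^2 - 48*y - 324.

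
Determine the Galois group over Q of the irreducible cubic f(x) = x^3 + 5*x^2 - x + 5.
Gal(K/Q) = S_3 (symmetric group of order 6)

Compute the discriminant of x^3 + (5)*x^2 + (-1)*x + (5): Δ = -3596. Since Δ is not a rational square, the Galois group is not contained in A_3; it must be the full S_3 (irreducibility of the cubic rules out anything smaller).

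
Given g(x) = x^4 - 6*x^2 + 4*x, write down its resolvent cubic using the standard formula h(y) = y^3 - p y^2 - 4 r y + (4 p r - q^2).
h(y) = y^3 + 6*y^2 - 16

Identify coefficients: p = -6, q = 4, r = 0.
Plug into h(y) = y^3 - p y^2 - 4 r y + (4 p r - q^2):
  h(y) = y^3 - (-6) y^2 - 4*(0) y + (4*(-6)*(0) - (4)^2)
       = y^3 + (6) y^2 + (0) y + (-16).
Simplifying: h(y) = y^3 + 6*y^2 - 16.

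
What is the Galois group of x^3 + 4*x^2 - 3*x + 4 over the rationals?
Gal(K/Q) = S_3 (symmetric group of order 6)

Compute the discriminant of x^3 + (4)*x^2 + (-3)*x + (4): Δ = -2068. Since Δ is not a rational square, the Galois group is not contained in A_3; it must be the full S_3 (irreducibility of the cubic rules out anything smaller).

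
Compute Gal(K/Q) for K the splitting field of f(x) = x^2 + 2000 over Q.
Gal(K/Q) = Z/2Z (cyclic of order 2)

x^2 + 2000 is irreducible over Q since -2000 is not a rational square. The splitting field Q(sqrt(-2000)) has degree 2 over Q, and its unique nontrivial automorphism is sqrt(-2000) ↦ -sqrt(-2000). Hence Gal(Q(sqrt(-2000))/Q) = Z/2Z.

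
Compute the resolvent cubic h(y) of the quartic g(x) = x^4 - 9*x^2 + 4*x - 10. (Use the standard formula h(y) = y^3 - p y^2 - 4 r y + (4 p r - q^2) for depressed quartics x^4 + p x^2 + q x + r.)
h(y) = y^3 + 9*y^2 + 40*y + 344

Identify coefficients: p = -9, q = 4, r = -10.
Plug into h(y) = y^3 - p y^2 - 4 r y + (4 p r - q^2):
  h(y) = y^3 - (-9) y^2 - 4*(-10) y + (4*(-9)*(-10) - (4)^2)
       = y^3 + (9) y^2 + (40) y + (344).
Simplifying: h(y) = y^3 + 9*y^2 + 40*y + 344.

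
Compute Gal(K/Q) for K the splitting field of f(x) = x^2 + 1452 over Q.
Gal(K/Q) = Z/2Z (cyclic of order 2)

x^2 + 1452 is irreducible over Q since -1452 is not a rational square. The splitting field Q(sqrt(-1452)) has degree 2 over Q, and its unique nontrivial automorphism is sqrt(-1452) ↦ -sqrt(-1452). Hence Gal(Q(sqrt(-1452))/Q) = Z/2Z.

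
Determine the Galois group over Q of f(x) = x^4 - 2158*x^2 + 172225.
Gal(K/Q) = Z/2Z (cyclic of order 2)

f factors as (x^2 - 2075)(x^2 - 83), so the splitting field is K = Q(sqrt(2075), sqrt(83)). The squarefree part of 2075 is 83 and the squarefree part of 83 is also 83, so sqrt(2075) and sqrt(83) are both rational multiples of sqrt(83). Hence Q(sqrt(2075)) = Q(sqrt(83)) = Q(sqrt(83)), and the splitting field collapses to a single degree-2 extension with Galois group Z/2Z.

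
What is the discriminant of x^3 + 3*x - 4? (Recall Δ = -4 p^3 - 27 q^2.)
Δ = -540

For a depressed cubic x^3 + p x + q the discriminant is Δ = -4 p^3 - 27 q^2 = -4*(3)^3 - 27*(-4)^2 = -108 - 432 = -540.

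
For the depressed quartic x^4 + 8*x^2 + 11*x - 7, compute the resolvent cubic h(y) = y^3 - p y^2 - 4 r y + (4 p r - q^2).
h(y) = y^3 - 8*y^2 + 28*y - 345

Identify coefficients: p = 8, q = 11, r = -7.
Plug into h(y) = y^3 - p y^2 - 4 r y + (4 p r - q^2):
  h(y) = y^3 - (8) y^2 - 4*(-7) y + (4*(8)*(-7) - (11)^2)
       = y^3 + (-8) y^2 + (28) y + (-345).
Simplifying: h(y) = y^3 - 8*y^2 + 28*y - 345.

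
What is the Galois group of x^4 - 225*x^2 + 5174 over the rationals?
Gal(K/Q) = V_4 (Klein four-group, Z/2Z × Z/2Z)

f factors as (x^2 - 199)(x^2 - 26), so the splitting field is K = Q(sqrt(199), sqrt(26)). The elements 199, 26, 5174 are all non-squares in Q, so sqrt(199) and sqrt(26) generate independent quadratic extensions. Thus [K:Q] = 4 and Gal(K/Q) is generated by the two order-2 automorphisms sqrt(199) ↦ -sqrt(199) and sqrt(26) ↦ -sqrt(26), giving V_4.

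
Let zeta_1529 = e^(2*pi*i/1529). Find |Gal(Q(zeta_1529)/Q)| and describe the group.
|Gal(Q(zeta_1529)/Q)| = phi(1529) = 1380; group ≅ (Z/1529Z)^* ≅ Z/10Z × Z/138Z

The n-th cyclotomic polynomial Φ_1529(x) is the minimal polynomial of zeta_1529 over Q and has degree phi(1529) = 1380. So Q(zeta_1529) is a degree-1380 Galois extension with Galois group (Z/1529Z)^*. By CRT, (Z/1529Z)^* ≅ (Z/11Z)^* × (Z/139Z)^*. Each prime-power unit group is (Z/11Z)^* ≅ Z/10Z; (Z/139Z)^* ≅ Z/138Z. Hence Gal(Q(zeta_1529)/Q) ≅ Z/10Z × Z/138Z.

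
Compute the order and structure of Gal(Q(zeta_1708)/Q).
|Gal(Q(zeta_1708)/Q)| = phi(1708) = 720; group ≅ (Z/1708Z)^* ≅ Z/2Z × Z/6Z × Z/60Z

The n-th cyclotomic polynomial Φ_1708(x) is the minimal polynomial of zeta_1708 over Q and has degree phi(1708) = 720. So Q(zeta_1708) is a degree-720 Galois extension with Galois group (Z/1708Z)^*. By CRT, (Z/1708Z)^* ≅ (Z/4Z)^* × (Z/7Z)^* × (Z/61Z)^*. Each prime-power unit group is (Z/4Z)^* ≅ Z/2Z; (Z/7Z)^* ≅ Z/6Z; (Z/61Z)^* ≅ Z/60Z. Hence Gal(Q(zeta_1708)/Q) ≅ Z/2Z × Z/6Z × Z/60Z.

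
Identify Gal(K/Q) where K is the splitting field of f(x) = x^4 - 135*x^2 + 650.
Gal(K/Q) = V_4 (Klein four-group, Z/2Z × Z/2Z)

f factors as (x^2 - 130)(x^2 - 5), so the splitting field is K = Q(sqrt(130), sqrt(5)). The elements 130, 5, 650 are all non-squares in Q, so sqrt(130) and sqrt(5) generate independent quadratic extensions. Thus [K:Q] = 4 and Gal(K/Q) is generated by the two order-2 automorphisms sqrt(130) ↦ -sqrt(130) and sqrt(5) ↦ -sqrt(5), giving V_4.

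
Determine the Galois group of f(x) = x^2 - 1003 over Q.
Gal(K/Q) = Z/2Z (cyclic of order 2)

x^2 - 1003 is irreducible over Q since 1003 is not a rational square. The splitting field Q(sqrt(1003)) has degree 2 over Q, and its unique nontrivial automorphism is sqrt(1003) ↦ -sqrt(1003). Hence Gal(Q(sqrt(1003))/Q) = Z/2Z.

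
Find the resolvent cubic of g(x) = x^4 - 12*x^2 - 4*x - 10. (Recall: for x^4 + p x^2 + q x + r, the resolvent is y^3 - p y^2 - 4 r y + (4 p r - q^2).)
h(y) = y^3 + 12*y^2 + 40*y + 464

Identify coefficients: p = -12, q = -4, r = -10.
Plug into h(y) = y^3 - p y^2 - 4 r y + (4 p r - q^2):
  h(y) = y^3 - (-12) y^2 - 4*(-10) y + (4*(-12)*(-10) - (-4)^2)
       = y^3 + (12) y^2 + (40) y + (464).
Simplifying: h(y) = y^3 + 12*y^2 + 40*y + 464.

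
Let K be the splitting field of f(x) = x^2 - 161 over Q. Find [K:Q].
[K:Q] = 2

The polynomial x^2 - 161 is irreducible over Q since 161 is not a perfect square. Its splitting field is Q(sqrt(161)), which has degree 2 over Q.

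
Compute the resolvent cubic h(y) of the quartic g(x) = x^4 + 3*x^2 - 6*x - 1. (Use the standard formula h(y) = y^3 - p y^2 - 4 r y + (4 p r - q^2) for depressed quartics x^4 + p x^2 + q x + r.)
h(y) = y^3 - 3*y^2 + 4*y - 48

Identify coefficients: p = 3, q = -6, r = -1.
Plug into h(y) = y^3 - p y^2 - 4 r y + (4 p r - q^2):
  h(y) = y^3 - (3) y^2 - 4*(-1) y + (4*(3)*(-1) - (-6)^2)
       = y^3 + (-3) y^2 + (4) y + (-48).
Simplifying: h(y) = y^3 - 3*y^2 + 4*y - 48.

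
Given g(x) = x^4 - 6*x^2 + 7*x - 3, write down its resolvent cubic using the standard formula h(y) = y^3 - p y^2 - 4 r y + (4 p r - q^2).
h(y) = y^3 + 6*y^2 + 12*y + 23

Identify coefficients: p = -6, q = 7, r = -3.
Plug into h(y) = y^3 - p y^2 - 4 r y + (4 p r - q^2):
  h(y) = y^3 - (-6) y^2 - 4*(-3) y + (4*(-6)*(-3) - (7)^2)
       = y^3 + (6) y^2 + (12) y + (23).
Simplifying: h(y) = y^3 + 6*y^2 + 12*y + 23.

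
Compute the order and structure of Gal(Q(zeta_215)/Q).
|Gal(Q(zeta_215)/Q)| = phi(215) = 168; group ≅ (Z/215Z)^* ≅ Z/4Z × Z/42Z

The n-th cyclotomic polynomial Φ_215(x) is the minimal polynomial of zeta_215 over Q and has degree phi(215) = 168. So Q(zeta_215) is a degree-168 Galois extension with Galois group (Z/215Z)^*. By CRT, (Z/215Z)^* ≅ (Z/5Z)^* × (Z/43Z)^*. Each prime-power unit group is (Z/5Z)^* ≅ Z/4Z; (Z/43Z)^* ≅ Z/42Z. Hence Gal(Q(zeta_215)/Q) ≅ Z/4Z × Z/42Z.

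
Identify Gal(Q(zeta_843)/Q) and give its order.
|Gal(Q(zeta_843)/Q)| = phi(843) = 560; group ≅ (Z/843Z)^* ≅ Z/2Z × Z/280Z

The n-th cyclotomic polynomial Φ_843(x) is the minimal polynomial of zeta_843 over Q and has degree phi(843) = 560. So Q(zeta_843) is a degree-560 Galois extension with Galois group (Z/843Z)^*. By CRT, (Z/843Z)^* ≅ (Z/3Z)^* × (Z/281Z)^*. Each prime-power unit group is (Z/3Z)^* ≅ Z/2Z; (Z/281Z)^* ≅ Z/280Z. Hence Gal(Q(zeta_843)/Q) ≅ Z/2Z × Z/280Z.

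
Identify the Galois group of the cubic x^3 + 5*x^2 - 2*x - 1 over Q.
Gal(K/Q) = S_3 (symmetric group of order 6)

Compute the discriminant of x^3 + (5)*x^2 + (-2)*x + (-1): Δ = 785. Since Δ is not a rational square, the Galois group is not contained in A_3; it must be the full S_3 (irreducibility of the cubic rules out anything smaller).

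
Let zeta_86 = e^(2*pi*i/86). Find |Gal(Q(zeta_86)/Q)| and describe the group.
|Gal(Q(zeta_86)/Q)| = phi(86) = 42; group ≅ (Z/86Z)^* ≅ Z/42Z

The n-th cyclotomic polynomial Φ_86(x) is the minimal polynomial of zeta_86 over Q and has degree phi(86) = 42. So Q(zeta_86) is a degree-42 Galois extension with Galois group (Z/86Z)^*. By CRT, (Z/86Z)^* ≅ (Z/2Z)^* × (Z/43Z)^*. Each prime-power unit group is (Z/2Z)^* ≅ trivial group (order 1); (Z/43Z)^* ≅ Z/42Z. Hence Gal(Q(zeta_86)/Q) ≅ Z/42Z.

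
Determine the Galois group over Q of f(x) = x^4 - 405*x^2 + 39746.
Gal(K/Q) = V_4 (Klein four-group, Z/2Z × Z/2Z)

f factors as (x^2 - 167)(x^2 - 238), so the splitting field is K = Q(sqrt(167), sqrt(238)). The elements 167, 238, 39746 are all non-squares in Q, so sqrt(167) and sqrt(238) generate independent quadratic extensions. Thus [K:Q] = 4 and Gal(K/Q) is generated by the two order-2 automorphisms sqrt(167) ↦ -sqrt(167) and sqrt(238) ↦ -sqrt(238), giving V_4.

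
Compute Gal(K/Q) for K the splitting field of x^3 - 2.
Gal(K/Q) = S_3 (symmetric group of order 6)

Compute the discriminant of x^3 + (0)*x^2 + (0)*x + (-2): Δ = -108. Since Δ is not a rational square, the Galois group is not contained in A_3; it must be the full S_3 (irreducibility of the cubic rules out anything smaller).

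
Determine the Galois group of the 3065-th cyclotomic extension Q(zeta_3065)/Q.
|Gal(Q(zeta_3065)/Q)| = phi(3065) = 2448; group ≅ (Z/3065Z)^* ≅ Z/4Z × Z/612Z

The n-th cyclotomic polynomial Φ_3065(x) is the minimal polynomial of zeta_3065 over Q and has degree phi(3065) = 2448. So Q(zeta_3065) is a degree-2448 Galois extension with Galois group (Z/3065Z)^*. By CRT, (Z/3065Z)^* ≅ (Z/5Z)^* × (Z/613Z)^*. Each prime-power unit group is (Z/5Z)^* ≅ Z/4Z; (Z/613Z)^* ≅ Z/612Z. Hence Gal(Q(zeta_3065)/Q) ≅ Z/4Z × Z/612Z.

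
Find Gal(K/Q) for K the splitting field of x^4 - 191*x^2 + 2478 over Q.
Gal(K/Q) = V_4 (Klein four-group, Z/2Z × Z/2Z)

f factors as (x^2 - 14)(x^2 - 177), so the splitting field is K = Q(sqrt(14), sqrt(177)). The elements 14, 177, 2478 are all non-squares in Q, so sqrt(14) and sqrt(177) generate independent quadratic extensions. Thus [K:Q] = 4 and Gal(K/Q) is generated by the two order-2 automorphisms sqrt(14) ↦ -sqrt(14) and sqrt(177) ↦ -sqrt(177), giving V_4.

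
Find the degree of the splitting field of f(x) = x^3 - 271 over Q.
[K:Q] = 6

x^3 - 271 has one real root r = 271^(1/3) and two complex roots r*zeta_3, r*zeta_3^2 where zeta_3 = e^(2*pi*i/3). The splitting field is Q(r, zeta_3). [Q(r):Q] = 3 and [Q(zeta_3):Q] = 2 with gcd = 1, so [Q(r, zeta_3):Q] = 3 * 2 = 6.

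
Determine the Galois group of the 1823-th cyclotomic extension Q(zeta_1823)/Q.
|Gal(Q(zeta_1823)/Q)| = phi(1823) = 1822; group ≅ (Z/1823Z)^* ≅ Z/1822Z

The n-th cyclotomic polynomial Φ_1823(x) is the minimal polynomial of zeta_1823 over Q and has degree phi(1823) = 1822. So Q(zeta_1823) is a degree-1822 Galois extension with Galois group (Z/1823Z)^*. (Z/1823Z)^* is cyclic since 1823 is an odd prime power (or 4). Hence Gal(Q(zeta_1823)/Q) ≅ Z/1822Z.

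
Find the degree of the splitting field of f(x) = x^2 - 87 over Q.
[K:Q] = 2

The polynomial x^2 - 87 is irreducible over Q since 87 is not a perfect square. Its splitting field is Q(sqrt(87)), which has degree 2 over Q.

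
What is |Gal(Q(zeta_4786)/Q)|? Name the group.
|Gal(Q(zeta_4786)/Q)| = phi(4786) = 2392; group ≅ (Z/4786Z)^* ≅ Z/2392Z

The n-th cyclotomic polynomial Φ_4786(x) is the minimal polynomial of zeta_4786 over Q and has degree phi(4786) = 2392. So Q(zeta_4786) is a degree-2392 Galois extension with Galois group (Z/4786Z)^*. By CRT, (Z/4786Z)^* ≅ (Z/2Z)^* × (Z/2393Z)^*. Each prime-power unit group is (Z/2Z)^* ≅ trivial group (order 1); (Z/2393Z)^* ≅ Z/2392Z. Hence Gal(Q(zeta_4786)/Q) ≅ Z/2392Z.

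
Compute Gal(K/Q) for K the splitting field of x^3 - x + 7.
Gal(K/Q) = S_3 (symmetric group of order 6)

Compute the discriminant of x^3 + (0)*x^2 + (-1)*x + (7): Δ = -1319. Since Δ is not a rational square, the Galois group is not contained in A_3; it must be the full S_3 (irreducibility of the cubic rules out anything smaller).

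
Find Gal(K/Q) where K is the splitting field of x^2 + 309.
Gal(K/Q) = Z/2Z (cyclic of order 2)

x^2 + 309 is irreducible over Q since -309 is not a rational square. The splitting field Q(sqrt(-309)) has degree 2 over Q, and its unique nontrivial automorphism is sqrt(-309) ↦ -sqrt(-309). Hence Gal(Q(sqrt(-309))/Q) = Z/2Z.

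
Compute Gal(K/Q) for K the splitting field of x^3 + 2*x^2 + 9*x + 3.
Gal(K/Q) = S_3 (symmetric group of order 6)

Compute the discriminant of x^3 + (2)*x^2 + (9)*x + (3): Δ = -1959. Since Δ is not a rational square, the Galois group is not contained in A_3; it must be the full S_3 (irreducibility of the cubic rules out anything smaller).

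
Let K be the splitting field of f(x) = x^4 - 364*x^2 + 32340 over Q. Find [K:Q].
[K:Q] = 4

f factors as (x^2 - 154)(x^2 - 210); the splitting field is K = Q(sqrt(154), sqrt(210)). Since 154, 210, and 32340 are all non-squares in Q, the three subfields Q(sqrt(154)), Q(sqrt(210)), Q(sqrt(32340)) are distinct degree-2 extensions, so [K:Q] = 4 (Klein four Galois group).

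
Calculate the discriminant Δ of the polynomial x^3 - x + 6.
Δ = -968

For a depressed cubic x^3 + p x + q the discriminant is Δ = -4 p^3 - 27 q^2 = -4*(-1)^3 - 27*(6)^2 = 4 - 972 = -968.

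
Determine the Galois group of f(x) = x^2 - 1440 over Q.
Gal(K/Q) = Z/2Z (cyclic of order 2)

x^2 - 1440 is irreducible over Q since 1440 is not a rational square. The splitting field Q(sqrt(1440)) has degree 2 over Q, and its unique nontrivial automorphism is sqrt(1440) ↦ -sqrt(1440). Hence Gal(Q(sqrt(1440))/Q) = Z/2Z.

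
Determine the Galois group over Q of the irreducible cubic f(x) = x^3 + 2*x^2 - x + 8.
Gal(K/Q) = S_3 (symmetric group of order 6)

Compute the discriminant of x^3 + (2)*x^2 + (-1)*x + (8): Δ = -2264. Since Δ is not a rational square, the Galois group is not contained in A_3; it must be the full S_3 (irreducibility of the cubic rules out anything smaller).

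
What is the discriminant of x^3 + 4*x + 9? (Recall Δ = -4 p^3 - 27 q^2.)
Δ = -2443

For a depressed cubic x^3 + p x + q the discriminant is Δ = -4 p^3 - 27 q^2 = -4*(4)^3 - 27*(9)^2 = -256 - 2187 = -2443.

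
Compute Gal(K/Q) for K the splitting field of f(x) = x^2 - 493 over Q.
Gal(K/Q) = Z/2Z (cyclic of order 2)

x^2 - 493 is irreducible over Q since 493 is not a rational square. The splitting field Q(sqrt(493)) has degree 2 over Q, and its unique nontrivial automorphism is sqrt(493) ↦ -sqrt(493). Hence Gal(Q(sqrt(493))/Q) = Z/2Z.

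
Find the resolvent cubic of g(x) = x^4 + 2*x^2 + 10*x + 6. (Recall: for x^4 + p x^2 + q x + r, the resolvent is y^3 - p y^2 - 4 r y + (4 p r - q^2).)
h(y) = y^3 - 2*y^2 - 24*y - 52

Identify coefficients: p = 2, q = 10, r = 6.
Plug into h(y) = y^3 - p y^2 - 4 r y + (4 p r - q^2):
  h(y) = y^3 - (2) y^2 - 4*(6) y + (4*(2)*(6) - (10)^2)
       = y^3 + (-2) y^2 + (-24) y + (-52).
Simplifying: h(y) = y^3 - 2*y^2 - 24*y - 52.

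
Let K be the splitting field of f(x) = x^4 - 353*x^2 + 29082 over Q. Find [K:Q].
[K:Q] = 4

f factors as (x^2 - 131)(x^2 - 222); the splitting field is K = Q(sqrt(131), sqrt(222)). Since 131, 222, and 29082 are all non-squares in Q, the three subfields Q(sqrt(131)), Q(sqrt(222)), Q(sqrt(29082)) are distinct degree-2 extensions, so [K:Q] = 4 (Klein four Galois group).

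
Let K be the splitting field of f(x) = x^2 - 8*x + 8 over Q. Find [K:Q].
[K:Q] = 2

The discriminant of x^2 + (-8)*x + (8) is b^2 - 4c = 64 - (32) = 32. Since 32 is not a perfect square in Q, the polynomial is irreducible over Q. Its two roots generate a degree-2 extension, so [K:Q] = 2.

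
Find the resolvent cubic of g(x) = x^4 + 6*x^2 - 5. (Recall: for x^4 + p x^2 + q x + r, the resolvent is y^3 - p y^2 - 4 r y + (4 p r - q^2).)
h(y) = y^3 - 6*y^2 + 20*y - 120

Identify coefficients: p = 6, q = 0, r = -5.
Plug into h(y) = y^3 - p y^2 - 4 r y + (4 p r - q^2):
  h(y) = y^3 - (6) y^2 - 4*(-5) y + (4*(6)*(-5) - (0)^2)
       = y^3 + (-6) y^2 + (20) y + (-120).
Simplifying: h(y) = y^3 - 6*y^2 + 20*y - 120.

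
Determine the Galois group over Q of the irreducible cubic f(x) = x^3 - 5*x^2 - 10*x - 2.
Gal(K/Q) = S_3 (symmetric group of order 6)

Compute the discriminant of x^3 + (-5)*x^2 + (-10)*x + (-2): Δ = 3592. Since Δ is not a rational square, the Galois group is not contained in A_3; it must be the full S_3 (irreducibility of the cubic rules out anything smaller).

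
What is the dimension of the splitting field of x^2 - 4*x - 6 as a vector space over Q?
[K:Q] = 2

The discriminant of x^2 + (-4)*x + (-6) is b^2 - 4c = 16 - (-24) = 40. Since 40 is not a perfect square in Q, the polynomial is irreducible over Q. Its two roots generate a degree-2 extension, so [K:Q] = 2.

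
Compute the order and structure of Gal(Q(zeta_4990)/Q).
|Gal(Q(zeta_4990)/Q)| = phi(4990) = 1992; group ≅ (Z/4990Z)^* ≅ Z/4Z × Z/498Z

The n-th cyclotomic polynomial Φ_4990(x) is the minimal polynomial of zeta_4990 over Q and has degree phi(4990) = 1992. So Q(zeta_4990) is a degree-1992 Galois extension with Galois group (Z/4990Z)^*. By CRT, (Z/4990Z)^* ≅ (Z/2Z)^* × (Z/5Z)^* × (Z/499Z)^*. Each prime-power unit group is (Z/2Z)^* ≅ trivial group (order 1); (Z/5Z)^* ≅ Z/4Z; (Z/499Z)^* ≅ Z/498Z. Hence Gal(Q(zeta_4990)/Q) ≅ Z/4Z × Z/498Z.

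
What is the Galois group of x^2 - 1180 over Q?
Gal(K/Q) = Z/2Z (cyclic of order 2)

x^2 - 1180 is irreducible over Q since 1180 is not a rational square. The splitting field Q(sqrt(1180)) has degree 2 over Q, and its unique nontrivial automorphism is sqrt(1180) ↦ -sqrt(1180). Hence Gal(Q(sqrt(1180))/Q) = Z/2Z.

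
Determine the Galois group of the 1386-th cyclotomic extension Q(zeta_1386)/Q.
|Gal(Q(zeta_1386)/Q)| = phi(1386) = 360; group ≅ (Z/1386Z)^* ≅ Z/6Z × Z/6Z × Z/10Z

The n-th cyclotomic polynomial Φ_1386(x) is the minimal polynomial of zeta_1386 over Q and has degree phi(1386) = 360. So Q(zeta_1386) is a degree-360 Galois extension with Galois group (Z/1386Z)^*. By CRT, (Z/1386Z)^* ≅ (Z/2Z)^* × (Z/9Z)^* × (Z/7Z)^* × (Z/11Z)^*. Each prime-power unit group is (Z/2Z)^* ≅ trivial group (order 1); (Z/9Z)^* ≅ Z/6Z; (Z/7Z)^* ≅ Z/6Z; (Z/11Z)^* ≅ Z/10Z. Hence Gal(Q(zeta_1386)/Q) ≅ Z/6Z × Z/6Z × Z/10Z.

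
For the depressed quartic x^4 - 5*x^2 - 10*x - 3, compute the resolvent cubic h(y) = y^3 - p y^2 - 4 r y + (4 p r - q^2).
h(y) = y^3 + 5*y^2 + 12*y - 40

Identify coefficients: p = -5, q = -10, r = -3.
Plug into h(y) = y^3 - p y^2 - 4 r y + (4 p r - q^2):
  h(y) = y^3 - (-5) y^2 - 4*(-3) y + (4*(-5)*(-3) - (-10)^2)
       = y^3 + (5) y^2 + (12) y + (-40).
Simplifying: h(y) = y^3 + 5*y^2 + 12*y - 40.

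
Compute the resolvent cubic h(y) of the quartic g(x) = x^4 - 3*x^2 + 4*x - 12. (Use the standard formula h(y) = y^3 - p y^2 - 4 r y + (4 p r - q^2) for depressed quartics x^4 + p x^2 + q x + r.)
h(y) = y^3 + 3*y^2 + 48*y + 128

Identify coefficients: p = -3, q = 4, r = -12.
Plug into h(y) = y^3 - p y^2 - 4 r y + (4 p r - q^2):
  h(y) = y^3 - (-3) y^2 - 4*(-12) y + (4*(-3)*(-12) - (4)^2)
       = y^3 + (3) y^2 + (48) y + (128).
Simplifying: h(y) = y^3 + 3*y^2 + 48*y + 128.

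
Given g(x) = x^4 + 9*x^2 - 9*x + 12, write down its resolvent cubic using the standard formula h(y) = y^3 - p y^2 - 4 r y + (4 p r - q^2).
h(y) = y^3 - 9*y^2 - 48*y + 351

Identify coefficients: p = 9, q = -9, r = 12.
Plug into h(y) = y^3 - p y^2 - 4 r y + (4 p r - q^2):
  h(y) = y^3 - (9) y^2 - 4*(12) y + (4*(9)*(12) - (-9)^2)
       = y^3 + (-9) y^2 + (-48) y + (351).
Simplifying: h(y) = y^3 - 9*y^2 - 48*y + 351.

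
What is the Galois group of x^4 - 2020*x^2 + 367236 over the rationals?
Gal(K/Q) = Z/2Z (cyclic of order 2)

f factors as (x^2 - 202)(x^2 - 1818), so the splitting field is K = Q(sqrt(202), sqrt(1818)). The squarefree part of 202 is 202 and the squarefree part of 1818 is also 202, so sqrt(202) and sqrt(1818) are both rational multiples of sqrt(202). Hence Q(sqrt(202)) = Q(sqrt(1818)) = Q(sqrt(202)), and the splitting field collapses to a single degree-2 extension with Galois group Z/2Z.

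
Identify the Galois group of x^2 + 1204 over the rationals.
Gal(K/Q) = Z/2Z (cyclic of order 2)

x^2 + 1204 is irreducible over Q since -1204 is not a rational square. The splitting field Q(sqrt(-1204)) has degree 2 over Q, and its unique nontrivial automorphism is sqrt(-1204) ↦ -sqrt(-1204). Hence Gal(Q(sqrt(-1204))/Q) = Z/2Z.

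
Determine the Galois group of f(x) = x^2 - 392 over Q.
Gal(K/Q) = Z/2Z (cyclic of order 2)

x^2 - 392 is irreducible over Q since 392 is not a rational square. The splitting field Q(sqrt(392)) has degree 2 over Q, and its unique nontrivial automorphism is sqrt(392) ↦ -sqrt(392). Hence Gal(Q(sqrt(392))/Q) = Z/2Z.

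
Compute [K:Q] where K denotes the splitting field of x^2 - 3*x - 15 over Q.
[K:Q] = 2

The discriminant of x^2 + (-3)*x + (-15) is b^2 - 4c = 9 - (-60) = 69. Since 69 is not a perfect square in Q, the polynomial is irreducible over Q. Its two roots generate a degree-2 extension, so [K:Q] = 2.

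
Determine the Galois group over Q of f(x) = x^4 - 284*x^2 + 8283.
Gal(K/Q) = V_4 (Klein four-group, Z/2Z × Z/2Z)

f factors as (x^2 - 251)(x^2 - 33), so the splitting field is K = Q(sqrt(251), sqrt(33)). The elements 251, 33, 8283 are all non-squares in Q, so sqrt(251) and sqrt(33) generate independent quadratic extensions. Thus [K:Q] = 4 and Gal(K/Q) is generated by the two order-2 automorphisms sqrt(251) ↦ -sqrt(251) and sqrt(33) ↦ -sqrt(33), giving V_4.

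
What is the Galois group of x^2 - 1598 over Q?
Gal(K/Q) = Z/2Z (cyclic of order 2)

x^2 - 1598 is irreducible over Q since 1598 is not a rational square. The splitting field Q(sqrt(1598)) has degree 2 over Q, and its unique nontrivial automorphism is sqrt(1598) ↦ -sqrt(1598). Hence Gal(Q(sqrt(1598))/Q) = Z/2Z.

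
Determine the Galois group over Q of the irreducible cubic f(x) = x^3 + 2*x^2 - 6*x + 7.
Gal(K/Q) = S_3 (symmetric group of order 6)

Compute the discriminant of x^3 + (2)*x^2 + (-6)*x + (7): Δ = -2051. Since Δ is not a rational square, the Galois group is not contained in A_3; it must be the full S_3 (irreducibility of the cubic rules out anything smaller).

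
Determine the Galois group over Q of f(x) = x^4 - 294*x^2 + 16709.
Gal(K/Q) = V_4 (Klein four-group, Z/2Z × Z/2Z)

f factors as (x^2 - 217)(x^2 - 77), so the splitting field is K = Q(sqrt(217), sqrt(77)). The elements 217, 77, 16709 are all non-squares in Q, so sqrt(217) and sqrt(77) generate independent quadratic extensions. Thus [K:Q] = 4 and Gal(K/Q) is generated by the two order-2 automorphisms sqrt(217) ↦ -sqrt(217) and sqrt(77) ↦ -sqrt(77), giving V_4.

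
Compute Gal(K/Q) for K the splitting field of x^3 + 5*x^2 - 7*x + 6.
Gal(K/Q) = S_3 (symmetric group of order 6)

Compute the discriminant of x^3 + (5)*x^2 + (-7)*x + (6): Δ = -5155. Since Δ is not a rational square, the Galois group is not contained in A_3; it must be the full S_3 (irreducibility of the cubic rules out anything smaller).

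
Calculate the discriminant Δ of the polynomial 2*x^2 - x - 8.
Δ = 65

For a quadratic a x^2 + b x + c the discriminant is Δ = b^2 - 4ac = (-1)^2 - 4*(2)*(-8) = 1 - (-64) = 65.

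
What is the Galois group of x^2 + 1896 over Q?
Gal(K/Q) = Z/2Z (cyclic of order 2)

x^2 + 1896 is irreducible over Q since -1896 is not a rational square. The splitting field Q(sqrt(-1896)) has degree 2 over Q, and its unique nontrivial automorphism is sqrt(-1896) ↦ -sqrt(-1896). Hence Gal(Q(sqrt(-1896))/Q) = Z/2Z.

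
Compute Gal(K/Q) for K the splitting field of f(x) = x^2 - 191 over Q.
Gal(K/Q) = Z/2Z (cyclic of order 2)

x^2 - 191 is irreducible over Q since 191 is not a rational square. The splitting field Q(sqrt(191)) has degree 2 over Q, and its unique nontrivial automorphism is sqrt(191) ↦ -sqrt(191). Hence Gal(Q(sqrt(191))/Q) = Z/2Z.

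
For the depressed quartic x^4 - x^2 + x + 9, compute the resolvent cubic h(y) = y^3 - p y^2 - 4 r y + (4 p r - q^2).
h(y) = y^3 + y^2 - 36*y - 37

Identify coefficients: p = -1, q = 1, r = 9.
Plug into h(y) = y^3 - p y^2 - 4 r y + (4 p r - q^2):
  h(y) = y^3 - (-1) y^2 - 4*(9) y + (4*(-1)*(9) - (1)^2)
       = y^3 + (1) y^2 + (-36) y + (-37).
Simplifying: h(y) = y^3 + y^2 - 36*y - 37.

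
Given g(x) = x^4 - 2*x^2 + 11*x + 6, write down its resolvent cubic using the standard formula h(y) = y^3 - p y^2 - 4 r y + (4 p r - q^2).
h(y) = y^3 + 2*y^2 - 24*y - 169

Identify coefficients: p = -2, q = 11, r = 6.
Plug into h(y) = y^3 - p y^2 - 4 r y + (4 p r - q^2):
  h(y) = y^3 - (-2) y^2 - 4*(6) y + (4*(-2)*(6) - (11)^2)
       = y^3 + (2) y^2 + (-24) y + (-169).
Simplifying: h(y) = y^3 + 2*y^2 - 24*y - 169.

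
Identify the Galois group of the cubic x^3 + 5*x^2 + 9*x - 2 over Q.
Gal(K/Q) = S_3 (symmetric group of order 6)

Compute the discriminant of x^3 + (5)*x^2 + (9)*x + (-2): Δ = -1619. Since Δ is not a rational square, the Galois group is not contained in A_3; it must be the full S_3 (irreducibility of the cubic rules out anything smaller).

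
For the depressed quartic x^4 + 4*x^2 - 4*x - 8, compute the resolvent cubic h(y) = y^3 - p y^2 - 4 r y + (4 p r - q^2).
h(y) = y^3 - 4*y^2 + 32*y - 144

Identify coefficients: p = 4, q = -4, r = -8.
Plug into h(y) = y^3 - p y^2 - 4 r y + (4 p r - q^2):
  h(y) = y^3 - (4) y^2 - 4*(-8) y + (4*(4)*(-8) - (-4)^2)
       = y^3 + (-4) y^2 + (32) y + (-144).
Simplifying: h(y) = y^3 - 4*y^2 + 32*y - 144.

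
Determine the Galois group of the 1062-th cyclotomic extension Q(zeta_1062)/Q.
|Gal(Q(zeta_1062)/Q)| = phi(1062) = 348; group ≅ (Z/1062Z)^* ≅ Z/6Z × Z/58Z

The n-th cyclotomic polynomial Φ_1062(x) is the minimal polynomial of zeta_1062 over Q and has degree phi(1062) = 348. So Q(zeta_1062) is a degree-348 Galois extension with Galois group (Z/1062Z)^*. By CRT, (Z/1062Z)^* ≅ (Z/2Z)^* × (Z/9Z)^* × (Z/59Z)^*. Each prime-power unit group is (Z/2Z)^* ≅ trivial group (order 1); (Z/9Z)^* ≅ Z/6Z; (Z/59Z)^* ≅ Z/58Z. Hence Gal(Q(zeta_1062)/Q) ≅ Z/6Z × Z/58Z.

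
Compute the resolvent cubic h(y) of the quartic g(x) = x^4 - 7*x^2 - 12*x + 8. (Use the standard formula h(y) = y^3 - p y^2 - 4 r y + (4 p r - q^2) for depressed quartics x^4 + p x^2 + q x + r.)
h(y) = y^3 + 7*y^2 - 32*y - 368

Identify coefficients: p = -7, q = -12, r = 8.
Plug into h(y) = y^3 - p y^2 - 4 r y + (4 p r - q^2):
  h(y) = y^3 - (-7) y^2 - 4*(8) y + (4*(-7)*(8) - (-12)^2)
       = y^3 + (7) y^2 + (-32) y + (-368).
Simplifying: h(y) = y^3 + 7*y^2 - 32*y - 368.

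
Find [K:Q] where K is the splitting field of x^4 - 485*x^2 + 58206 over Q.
[K:Q] = 4

f factors as (x^2 - 218)(x^2 - 267); the splitting field is K = Q(sqrt(218), sqrt(267)). Since 218, 267, and 58206 are all non-squares in Q, the three subfields Q(sqrt(218)), Q(sqrt(267)), Q(sqrt(58206)) are distinct degree-2 extensions, so [K:Q] = 4 (Klein four Galois group).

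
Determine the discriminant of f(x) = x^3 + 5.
Δ = -675

For a depressed cubic x^3 + p x + q the discriminant is Δ = -4 p^3 - 27 q^2 = -4*(0)^3 - 27*(5)^2 = 0 - 675 = -675.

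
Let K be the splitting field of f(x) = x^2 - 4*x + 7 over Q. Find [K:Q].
[K:Q] = 2

The discriminant of x^2 + (-4)*x + (7) is b^2 - 4c = 16 - (28) = -12. Since -12 is not a perfect square in Q, the polynomial is irreducible over Q. Its two roots generate a degree-2 extension, so [K:Q] = 2.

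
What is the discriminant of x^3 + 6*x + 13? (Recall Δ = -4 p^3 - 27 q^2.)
Δ = -5427

For a depressed cubic x^3 + p x + q the discriminant is Δ = -4 p^3 - 27 q^2 = -4*(6)^3 - 27*(13)^2 = -864 - 4563 = -5427.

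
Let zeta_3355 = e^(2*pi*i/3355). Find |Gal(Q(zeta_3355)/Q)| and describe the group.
|Gal(Q(zeta_3355)/Q)| = phi(3355) = 2400; group ≅ (Z/3355Z)^* ≅ Z/4Z × Z/10Z × Z/60Z

The n-th cyclotomic polynomial Φ_3355(x) is the minimal polynomial of zeta_3355 over Q and has degree phi(3355) = 2400. So Q(zeta_3355) is a degree-2400 Galois extension with Galois group (Z/3355Z)^*. By CRT, (Z/3355Z)^* ≅ (Z/5Z)^* × (Z/11Z)^* × (Z/61Z)^*. Each prime-power unit group is (Z/5Z)^* ≅ Z/4Z; (Z/11Z)^* ≅ Z/10Z; (Z/61Z)^* ≅ Z/60Z. Hence Gal(Q(zeta_3355)/Q) ≅ Z/4Z × Z/10Z × Z/60Z.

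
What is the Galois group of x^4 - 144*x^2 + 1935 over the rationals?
Gal(K/Q) = V_4 (Klein four-group, Z/2Z × Z/2Z)

f factors as (x^2 - 129)(x^2 - 15), so the splitting field is K = Q(sqrt(129), sqrt(15)). The elements 129, 15, 1935 are all non-squares in Q, so sqrt(129) and sqrt(15) generate independent quadratic extensions. Thus [K:Q] = 4 and Gal(K/Q) is generated by the two order-2 automorphisms sqrt(129) ↦ -sqrt(129) and sqrt(15) ↦ -sqrt(15), giving V_4.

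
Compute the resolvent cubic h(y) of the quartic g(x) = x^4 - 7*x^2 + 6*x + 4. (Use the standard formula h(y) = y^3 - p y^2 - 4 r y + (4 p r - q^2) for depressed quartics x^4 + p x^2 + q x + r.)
h(y) = y^3 + 7*y^2 - 16*y - 148

Identify coefficients: p = -7, q = 6, r = 4.
Plug into h(y) = y^3 - p y^2 - 4 r y + (4 p r - q^2):
  h(y) = y^3 - (-7) y^2 - 4*(4) y + (4*(-7)*(4) - (6)^2)
       = y^3 + (7) y^2 + (-16) y + (-148).
Simplifying: h(y) = y^3 + 7*y^2 - 16*y - 148.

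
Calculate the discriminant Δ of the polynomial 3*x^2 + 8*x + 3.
Δ = 28

For a quadratic a x^2 + b x + c the discriminant is Δ = b^2 - 4ac = (8)^2 - 4*(3)*(3) = 64 - (36) = 28.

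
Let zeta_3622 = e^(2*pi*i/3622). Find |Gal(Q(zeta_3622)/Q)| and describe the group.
|Gal(Q(zeta_3622)/Q)| = phi(3622) = 1810; group ≅ (Z/3622Z)^* ≅ Z/1810Z

The n-th cyclotomic polynomial Φ_3622(x) is the minimal polynomial of zeta_3622 over Q and has degree phi(3622) = 1810. So Q(zeta_3622) is a degree-1810 Galois extension with Galois group (Z/3622Z)^*. By CRT, (Z/3622Z)^* ≅ (Z/2Z)^* × (Z/1811Z)^*. Each prime-power unit group is (Z/2Z)^* ≅ trivial group (order 1); (Z/1811Z)^* ≅ Z/1810Z. Hence Gal(Q(zeta_3622)/Q) ≅ Z/1810Z.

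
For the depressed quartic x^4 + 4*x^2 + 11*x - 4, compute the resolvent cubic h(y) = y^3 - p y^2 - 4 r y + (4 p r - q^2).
h(y) = y^3 - 4*y^2 + 16*y - 185

Identify coefficients: p = 4, q = 11, r = -4.
Plug into h(y) = y^3 - p y^2 - 4 r y + (4 p r - q^2):
  h(y) = y^3 - (4) y^2 - 4*(-4) y + (4*(4)*(-4) - (11)^2)
       = y^3 + (-4) y^2 + (16) y + (-185).
Simplifying: h(y) = y^3 - 4*y^2 + 16*y - 185.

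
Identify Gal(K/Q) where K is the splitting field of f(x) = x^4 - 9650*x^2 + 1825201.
Gal(K/Q) = Z/2Z (cyclic of order 2)

f factors as (x^2 - 193)(x^2 - 9457), so the splitting field is K = Q(sqrt(193), sqrt(9457)). The squarefree part of 193 is 193 and the squarefree part of 9457 is also 193, so sqrt(193) and sqrt(9457) are both rational multiples of sqrt(193). Hence Q(sqrt(193)) = Q(sqrt(9457)) = Q(sqrt(193)), and the splitting field collapses to a single degree-2 extension with Galois group Z/2Z.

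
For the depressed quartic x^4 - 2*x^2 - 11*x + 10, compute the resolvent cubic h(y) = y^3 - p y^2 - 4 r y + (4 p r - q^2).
h(y) = y^3 + 2*y^2 - 40*y - 201

Identify coefficients: p = -2, q = -11, r = 10.
Plug into h(y) = y^3 - p y^2 - 4 r y + (4 p r - q^2):
  h(y) = y^3 - (-2) y^2 - 4*(10) y + (4*(-2)*(10) - (-11)^2)
       = y^3 + (2) y^2 + (-40) y + (-201).
Simplifying: h(y) = y^3 + 2*y^2 - 40*y - 201.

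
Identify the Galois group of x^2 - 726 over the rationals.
Gal(K/Q) = Z/2Z (cyclic of order 2)

x^2 - 726 is irreducible over Q since 726 is not a rational square. The splitting field Q(sqrt(726)) has degree 2 over Q, and its unique nontrivial automorphism is sqrt(726) ↦ -sqrt(726). Hence Gal(Q(sqrt(726))/Q) = Z/2Z.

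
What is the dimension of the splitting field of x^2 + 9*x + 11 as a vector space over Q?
[K:Q] = 2

The discriminant of x^2 + (9)*x + (11) is b^2 - 4c = 81 - (44) = 37. Since 37 is not a perfect square in Q, the polynomial is irreducible over Q. Its two roots generate a degree-2 extension, so [K:Q] = 2.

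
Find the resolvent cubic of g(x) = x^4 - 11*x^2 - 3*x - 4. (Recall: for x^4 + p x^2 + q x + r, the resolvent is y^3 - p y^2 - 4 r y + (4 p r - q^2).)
h(y) = y^3 + 11*y^2 + 16*y + 167

Identify coefficients: p = -11, q = -3, r = -4.
Plug into h(y) = y^3 - p y^2 - 4 r y + (4 p r - q^2):
  h(y) = y^3 - (-11) y^2 - 4*(-4) y + (4*(-11)*(-4) - (-3)^2)
       = y^3 + (11) y^2 + (16) y + (167).
Simplifying: h(y) = y^3 + 11*y^2 + 16*y + 167.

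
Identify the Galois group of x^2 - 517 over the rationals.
Gal(K/Q) = Z/2Z (cyclic of order 2)

x^2 - 517 is irreducible over Q since 517 is not a rational square. The splitting field Q(sqrt(517)) has degree 2 over Q, and its unique nontrivial automorphism is sqrt(517) ↦ -sqrt(517). Hence Gal(Q(sqrt(517))/Q) = Z/2Z.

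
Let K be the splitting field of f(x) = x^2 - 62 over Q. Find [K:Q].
[K:Q] = 2

The polynomial x^2 - 62 is irreducible over Q since 62 is not a perfect square. Its splitting field is Q(sqrt(62)), which has degree 2 over Q.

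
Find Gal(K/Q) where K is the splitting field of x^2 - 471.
Gal(K/Q) = Z/2Z (cyclic of order 2)

x^2 - 471 is irreducible over Q since 471 is not a rational square. The splitting field Q(sqrt(471)) has degree 2 over Q, and its unique nontrivial automorphism is sqrt(471) ↦ -sqrt(471). Hence Gal(Q(sqrt(471))/Q) = Z/2Z.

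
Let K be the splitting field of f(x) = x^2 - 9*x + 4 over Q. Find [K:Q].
[K:Q] = 2

The discriminant of x^2 + (-9)*x + (4) is b^2 - 4c = 81 - (16) = 65. Since 65 is not a perfect square in Q, the polynomial is irreducible over Q. Its two roots generate a degree-2 extension, so [K:Q] = 2.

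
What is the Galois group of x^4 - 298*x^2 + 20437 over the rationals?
Gal(K/Q) = V_4 (Klein four-group, Z/2Z × Z/2Z)

f factors as (x^2 - 107)(x^2 - 191), so the splitting field is K = Q(sqrt(107), sqrt(191)). The elements 107, 191, 20437 are all non-squares in Q, so sqrt(107) and sqrt(191) generate independent quadratic extensions. Thus [K:Q] = 4 and Gal(K/Q) is generated by the two order-2 automorphisms sqrt(107) ↦ -sqrt(107) and sqrt(191) ↦ -sqrt(191), giving V_4.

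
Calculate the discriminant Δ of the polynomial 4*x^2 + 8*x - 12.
Δ = 256

For a quadratic a x^2 + b x + c the discriminant is Δ = b^2 - 4ac = (8)^2 - 4*(4)*(-12) = 64 - (-192) = 256.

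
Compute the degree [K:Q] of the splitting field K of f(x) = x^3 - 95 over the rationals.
[K:Q] = 6

x^3 - 95 has one real root r = 95^(1/3) and two complex roots r*zeta_3, r*zeta_3^2 where zeta_3 = e^(2*pi*i/3). The splitting field is Q(r, zeta_3). [Q(r):Q] = 3 and [Q(zeta_3):Q] = 2 with gcd = 1, so [Q(r, zeta_3):Q] = 3 * 2 = 6.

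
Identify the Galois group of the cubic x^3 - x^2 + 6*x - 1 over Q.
Gal(K/Q) = S_3 (symmetric group of order 6)

Compute the discriminant of x^3 + (-1)*x^2 + (6)*x + (-1): Δ = -751. Since Δ is not a rational square, the Galois group is not contained in A_3; it must be the full S_3 (irreducibility of the cubic rules out anything smaller).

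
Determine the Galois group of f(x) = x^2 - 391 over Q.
Gal(K/Q) = Z/2Z (cyclic of order 2)

x^2 - 391 is irreducible over Q since 391 is not a rational square. The splitting field Q(sqrt(391)) has degree 2 over Q, and its unique nontrivial automorphism is sqrt(391) ↦ -sqrt(391). Hence Gal(Q(sqrt(391))/Q) = Z/2Z.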